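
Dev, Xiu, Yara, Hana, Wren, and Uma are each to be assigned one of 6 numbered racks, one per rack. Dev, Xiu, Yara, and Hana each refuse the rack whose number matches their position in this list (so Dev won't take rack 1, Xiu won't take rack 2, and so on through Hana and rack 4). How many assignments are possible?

362

Let Aᵢ (for 1 ≤ i ≤ 4) be the placements that put person i in their forbidden rack. Any j of these fix j positions, leaving (6−j)! ways to fill the rest, and there are C(4,j) ways to pick which j.
By inclusion–exclusion, the number of valid placements is Σ_{j=0}^{4} (−1)^j C(4,j)·(6−j)!.
Computing: 720 − 480 + 144 − 24 + 2 = 362.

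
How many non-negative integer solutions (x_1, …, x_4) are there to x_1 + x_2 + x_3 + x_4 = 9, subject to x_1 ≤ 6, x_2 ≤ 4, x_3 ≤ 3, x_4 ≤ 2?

Ignoring the caps, the number of non-negative solutions to x_1+…+x_4 = 9 is C(12,3) = 220.
Subtract solutions that violate a single cap (substitute x_i' = x_i − (cap_i+1)): x_1 ≥ 7 gives C(5,3) = 10; x_2 ≥ 5 gives C(7,3) = 35; x_3 ≥ 4 gives C(8,3) = 56; x_4 ≥ 3 gives C(9,3) = 84. Together 185.
Add back pairs where two caps are both exceeded: 0 + 0 + 0 + 1 + 4 + 10 = 15.
By inclusion–exclusion the count is 220 − 185 + 15 = 50.

50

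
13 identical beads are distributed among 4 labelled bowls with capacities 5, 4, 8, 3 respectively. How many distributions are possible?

86

Ignoring the caps, the number of non-negative solutions to x_1+…+x_4 = 13 is C(16,3) = 560.
Subtract solutions that violate a single cap (substitute x_i' = x_i − (cap_i+1)): x_1 ≥ 6 gives C(10,3) = 120; x_2 ≥ 5 gives C(11,3) = 165; x_3 ≥ 9 gives C(7,3) = 35; x_4 ≥ 4 gives C(12,3) = 220. Together 540.
Add back pairs where two caps are both exceeded: 10 + 0 + 20 + 0 + 35 + 1 = 66.
By inclusion–exclusion the count is 560 − 540 + 66 = 86.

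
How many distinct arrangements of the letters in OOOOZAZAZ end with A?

With the last slot taken by A, it remains to arrange the other 8 letters (OOOOZZAZ).
Those 8 letters have O appearing 4 times and Z appearing 3 times, giving (8)!/(4!·3!) = 280.

280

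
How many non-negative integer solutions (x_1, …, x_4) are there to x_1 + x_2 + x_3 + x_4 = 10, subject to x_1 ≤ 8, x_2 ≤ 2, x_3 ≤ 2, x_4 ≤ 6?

By stars and bars, unrestricted non-negative solutions to x_1+…+x_4 = 10 number C(10+3,3) = 286.
Subtract solutions that violate a single cap (substitute x_i' = x_i − (cap_i+1)): x_1 ≥ 9 gives C(4,3) = 4; x_2 ≥ 3 gives C(10,3) = 120; x_3 ≥ 3 gives C(10,3) = 120; x_4 ≥ 7 gives C(6,3) = 20. Together 264.
Add back pairs where two caps are both exceeded: 0 + 0 + 0 + 35 + 1 + 1 = 37.
By inclusion–exclusion the count is 286 − 264 + 37 = 59.

59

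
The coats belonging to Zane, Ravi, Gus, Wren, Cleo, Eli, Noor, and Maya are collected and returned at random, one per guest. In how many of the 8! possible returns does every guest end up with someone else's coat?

This is the derangement count D_8: permutations of 8 items with no fixed point.
By inclusion–exclusion this is Σ_{j=0}^{8} (−1)^j C(8,j)·(8−j)!.
Computing: 40320 − 40320 + 20160 − 6720 + 1680 − 336 + 56 − 8 + 1 = 14833.

14833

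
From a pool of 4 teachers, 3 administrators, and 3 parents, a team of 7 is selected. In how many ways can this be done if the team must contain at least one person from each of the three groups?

Total 7-person selections from all 10: C(10,7) = 120.
Selections missing a whole group: no teachers → C(6,7) = 0; no administrators → C(7,7) = 1; no parents → C(7,7) = 1.
Add back selections omitting two groups (i.e. drawn from a single group): C(4,7) + C(3,7) + C(3,7) = 0.
By inclusion–exclusion: 120 − 2 + 0 = 118.

118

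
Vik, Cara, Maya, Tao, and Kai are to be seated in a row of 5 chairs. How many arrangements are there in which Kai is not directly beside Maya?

72

There are 5! = 120 arrangements in all. If Kai and Maya are adjacent, merging them into one block gives 2·(4)! = 48 arrangements.
So 120 − 48 = 72 arrangements keep them apart.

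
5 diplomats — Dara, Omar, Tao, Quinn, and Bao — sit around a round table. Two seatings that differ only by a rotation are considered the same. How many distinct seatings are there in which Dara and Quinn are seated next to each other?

12

Treat {Dara, Quinn} as one unit (2 internal orders) and seat the resulting 4 units around the table: (3)! circular arrangements.
So 2 × (3)! = 2 × 6 = 12.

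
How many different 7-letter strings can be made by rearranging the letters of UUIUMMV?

Letter multiplicities in UUIUMMV: I×1, M×2, U×3, V×1.
So there are 7! / (3!·2!) = 420 distinguishable arrangements.

420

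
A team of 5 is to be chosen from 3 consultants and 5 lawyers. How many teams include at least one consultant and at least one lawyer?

Unrestricted: C(8,5) = 56 ways to pick any 5 of the 8.
Subtract selections that omit an entire group: no consultants → C(5,5) = 1; no lawyers → C(3,5) = 0.
Both groups omitted at once is impossible, so 56 − 1 = 55.

55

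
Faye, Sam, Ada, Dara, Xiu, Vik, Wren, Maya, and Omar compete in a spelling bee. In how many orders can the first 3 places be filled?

This is an ordered selection of 3 from 9: P(9,3).
That gives 9 × 8 × 7 = 504.

504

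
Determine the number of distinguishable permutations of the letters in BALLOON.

Letter multiplicities in BALLOON: A×1, B×1, L×2, N×1, O×2.
Dividing 7! = 5040 by 2!·2! = 4 for the repeated letters gives 1260.

1260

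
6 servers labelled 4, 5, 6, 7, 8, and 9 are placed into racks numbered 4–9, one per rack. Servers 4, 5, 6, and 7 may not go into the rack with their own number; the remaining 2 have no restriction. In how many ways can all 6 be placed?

Let Aᵢ (for 4 ≤ i ≤ 7) be the placements that put server i in its forbidden rack. Any j of these fix j positions, leaving (6−j)! ways to fill the rest, and there are C(4,j) ways to pick which j.
By inclusion–exclusion, the number of valid placements is Σ_{j=0}^{4} (−1)^j C(4,j)·(6−j)!.
Computing: 720 − 480 + 144 − 24 + 2 = 362.

362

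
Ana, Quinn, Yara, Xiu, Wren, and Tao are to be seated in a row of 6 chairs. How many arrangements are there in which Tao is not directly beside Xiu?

480

Of the 6! = 720 arrangements, those with Tao and Xiu adjacent number 2 × 5! = 240 (treat the pair as a block with 2 internal orders).
So 720 − 240 = 480 arrangements keep them apart.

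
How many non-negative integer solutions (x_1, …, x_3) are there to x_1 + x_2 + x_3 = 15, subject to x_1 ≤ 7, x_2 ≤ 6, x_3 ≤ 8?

28

Without the upper bounds there are C(17,2) = 136 ways to split 15 among 3 variables.
Subtract solutions that violate a single cap (substitute x_i' = x_i − (cap_i+1)): x_1 ≥ 8 gives C(9,2) = 36; x_2 ≥ 7 gives C(10,2) = 45; x_3 ≥ 9 gives C(8,2) = 28. Together 109.
Add back pairs where two caps are both exceeded: 1 + 0 + 0 = 1.
By inclusion–exclusion the count is 136 − 109 + 1 = 28.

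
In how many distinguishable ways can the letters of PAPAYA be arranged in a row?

PAPAYA has 6 letters with A appearing 3 times and P appearing twice.
Dividing 6! = 720 by 3!·2! = 12 for the repeated letters gives 60.

60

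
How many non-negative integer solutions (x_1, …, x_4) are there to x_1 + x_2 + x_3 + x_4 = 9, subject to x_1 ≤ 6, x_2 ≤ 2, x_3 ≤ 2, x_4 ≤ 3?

Without the upper bounds there are C(12,3) = 220 ways to split 9 among 4 variables.
Subtract solutions that violate a single cap (substitute x_i' = x_i − (cap_i+1)): x_1 ≥ 7 gives C(5,3) = 10; x_2 ≥ 3 gives C(9,3) = 84; x_3 ≥ 3 gives C(9,3) = 84; x_4 ≥ 4 gives C(8,3) = 56. Together 234.
Add back pairs where two caps are both exceeded: 0 + 0 + 0 + 20 + 10 + 10 = 40.
By inclusion–exclusion the count is 220 − 234 + 40 = 26.

26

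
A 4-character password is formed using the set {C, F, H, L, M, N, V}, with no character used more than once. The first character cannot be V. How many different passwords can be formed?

720

The first character has 7−1 = 6 choices (anything except V).
The remaining 3 characters are filled from the other 6 symbols without repetition: 6 × 5 × 4 = 120.
Total: 6 × 120 = 720.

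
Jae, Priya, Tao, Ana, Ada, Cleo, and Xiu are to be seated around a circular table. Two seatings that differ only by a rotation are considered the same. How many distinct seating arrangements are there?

Fix one person's seat to break rotational symmetry; the remaining 6 people can be arranged in (6)! = 720 ways.

720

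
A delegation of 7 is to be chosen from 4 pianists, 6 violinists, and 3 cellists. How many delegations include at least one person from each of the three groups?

With no constraint there are C(13,7) = 1716 possible selections.
Subtract selections that omit an entire group: no pianists → C(9,7) = 36; no violinists → C(7,7) = 1; no cellists → C(10,7) = 120.
Add back selections omitting two groups (i.e. drawn from a single group): C(4,7) + C(6,7) + C(3,7) = 0.
By inclusion–exclusion: 1716 − 157 + 0 = 1559.

1559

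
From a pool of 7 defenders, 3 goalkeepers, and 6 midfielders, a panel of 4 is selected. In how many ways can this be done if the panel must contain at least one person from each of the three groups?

819

With no constraint there are C(16,4) = 1820 possible selections.
Subtract selections that omit an entire group: no defenders → C(9,4) = 126; no goalkeepers → C(13,4) = 715; no midfielders → C(10,4) = 210.
Add back selections omitting two groups (i.e. drawn from a single group): C(7,4) + C(3,4) + C(6,4) = 50.
By inclusion–exclusion: 1820 − 1051 + 50 = 819.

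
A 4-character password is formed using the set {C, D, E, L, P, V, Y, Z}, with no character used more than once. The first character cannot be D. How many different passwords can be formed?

1470

The first character has 8−1 = 7 choices (anything except D).
The remaining 3 characters are filled from the other 7 symbols without repetition: 7 × 6 × 5 = 210.
Total: 7 × 210 = 1470.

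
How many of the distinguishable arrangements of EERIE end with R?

With the last slot taken by R, it remains to arrange the other 4 letters (EEIE).
Those 4 letters have E appearing 3 times, giving (4)!/(3!) = 4.

4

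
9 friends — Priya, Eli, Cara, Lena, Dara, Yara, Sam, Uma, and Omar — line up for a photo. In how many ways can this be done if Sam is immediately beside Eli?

80640

Glue Sam and Eli into one block (2 internal orders), leaving 8 units to arrange in a row.
That gives 2 × 8! = 2 × 40320 = 80640.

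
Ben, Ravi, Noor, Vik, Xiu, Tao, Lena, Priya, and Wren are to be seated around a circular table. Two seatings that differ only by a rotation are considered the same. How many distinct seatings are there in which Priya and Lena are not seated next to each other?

All circular seatings of 9 people number (8)! = 40320.
Seatings with Priya beside Lena: treat them as a block with 2 internal orders, giving 2 × (7)! = 10080.
Subtracting, 40320 − 10080 = 30240.

30240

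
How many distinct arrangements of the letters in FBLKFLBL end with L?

With the last slot taken by L, it remains to arrange the other 7 letters (FBKFLBL).
Those 7 letters have B appearing twice, F appearing twice, and L appearing twice, giving (7)!/(2!·2!·2!) = 630.

630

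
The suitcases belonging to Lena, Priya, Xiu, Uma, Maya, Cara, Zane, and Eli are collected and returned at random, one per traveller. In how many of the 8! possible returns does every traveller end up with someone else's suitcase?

14833

Count assignments avoiding every fixed point. For any j of the 8 travellers fixed to their own suitcase, the other 8−j can be arranged in (8−j)! ways.
By inclusion–exclusion this is Σ_{j=0}^{8} (−1)^j C(8,j)·(8−j)!.
Computing: 40320 − 40320 + 20160 − 6720 + 1680 − 336 + 56 − 8 + 1 = 14833.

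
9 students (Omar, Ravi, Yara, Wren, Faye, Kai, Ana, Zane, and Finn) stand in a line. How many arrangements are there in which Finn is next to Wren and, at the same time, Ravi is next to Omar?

20160

Treat {Finn,Wren} as one block (2 orders) and {Ravi,Omar} as another (2 orders).
That leaves 7 units to arrange: 2 × 2 × 7! = 4 × 5040 = 20160.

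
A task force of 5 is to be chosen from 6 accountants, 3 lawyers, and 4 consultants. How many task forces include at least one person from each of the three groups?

894

With no constraint there are C(13,5) = 1287 possible selections.
Selections missing a whole group: no accountants → C(7,5) = 21; no lawyers → C(10,5) = 252; no consultants → C(9,5) = 126.
Add back selections omitting two groups (i.e. drawn from a single group): C(6,5) + C(3,5) + C(4,5) = 6.
By inclusion–exclusion: 1287 − 399 + 6 = 894.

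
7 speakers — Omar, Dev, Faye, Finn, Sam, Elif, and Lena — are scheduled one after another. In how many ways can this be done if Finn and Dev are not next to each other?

3600

There are 7! = 5040 arrangements in all. If Finn and Dev are adjacent, merging them into one block gives 2·(6)! = 1440 arrangements.
Complementary counting: 5040 − 1440 = 3600.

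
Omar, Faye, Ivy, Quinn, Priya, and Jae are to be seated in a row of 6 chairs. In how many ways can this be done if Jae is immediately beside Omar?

Place the 4 others and the Jae-Omar pair as 5 objects in a line; the pair has 2 internal arrangements.
That gives 2 × 5! = 2 × 120 = 240.

240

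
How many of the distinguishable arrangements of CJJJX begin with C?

4

Fix C in the first position and arrange the remaining 4 letters.
Those 4 letters have J appearing 3 times, giving (4)!/(3!) = 4.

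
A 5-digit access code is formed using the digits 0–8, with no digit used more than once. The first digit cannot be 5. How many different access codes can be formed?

The first digit has 9−1 = 8 choices (anything except 5).
The remaining 4 digits are filled from the other 8 symbols without repetition: 8 × 7 × 6 × 5 = 1680.
Total: 8 × 1680 = 13440.

13440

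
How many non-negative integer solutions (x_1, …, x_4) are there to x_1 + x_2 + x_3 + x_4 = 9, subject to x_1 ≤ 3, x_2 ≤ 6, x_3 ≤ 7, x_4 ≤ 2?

By stars and bars, unrestricted non-negative solutions to x_1+…+x_4 = 9 number C(9+3,3) = 220.
Subtract solutions that violate a single cap (substitute x_i' = x_i − (cap_i+1)): x_1 ≥ 4 gives C(8,3) = 56; x_2 ≥ 7 gives C(5,3) = 10; x_3 ≥ 8 gives C(4,3) = 4; x_4 ≥ 3 gives C(9,3) = 84. Together 154.
Add back pairs where two caps are both exceeded: 0 + 0 + 10 + 0 + 0 + 0 = 10.
By inclusion–exclusion the count is 220 − 154 + 10 = 76.

76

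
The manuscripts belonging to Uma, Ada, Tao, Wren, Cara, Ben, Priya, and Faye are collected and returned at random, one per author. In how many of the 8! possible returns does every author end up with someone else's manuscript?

14833

Count assignments avoiding every fixed point. For any j of the 8 authors fixed to their own manuscript, the other 8−j can be arranged in (8−j)! ways.
By inclusion–exclusion this is Σ_{j=0}^{8} (−1)^j C(8,j)·(8−j)!.
Computing: 40320 − 40320 + 20160 − 6720 + 1680 − 336 + 56 − 8 + 1 = 14833.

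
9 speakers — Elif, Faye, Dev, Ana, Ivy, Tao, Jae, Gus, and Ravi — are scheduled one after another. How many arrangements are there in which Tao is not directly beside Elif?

There are 9! = 362880 arrangements in all. If Tao and Elif are adjacent, merging them into one block gives 2·(8)! = 80640 arrangements.
Complementary counting: 362880 − 80640 = 282240.

282240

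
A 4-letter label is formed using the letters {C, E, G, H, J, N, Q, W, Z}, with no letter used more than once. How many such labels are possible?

This is a permutation of 4 out of 9: P(9,4) = 9!/5!.
9 × 8 × 7 × 6 = 3024.

3024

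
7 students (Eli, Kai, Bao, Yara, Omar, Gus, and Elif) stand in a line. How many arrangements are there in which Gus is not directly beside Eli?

3600

Of the 7! = 5040 arrangements, those with Gus and Eli adjacent number 2 × 6! = 1440 (treat the pair as a block with 2 internal orders).
So 5040 − 1440 = 3600 arrangements keep them apart.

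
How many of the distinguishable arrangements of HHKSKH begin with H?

30

Fix H in the first position and arrange the remaining 5 letters.
Those 5 letters have H appearing twice and K appearing twice, giving (5)!/(2!·2!) = 30.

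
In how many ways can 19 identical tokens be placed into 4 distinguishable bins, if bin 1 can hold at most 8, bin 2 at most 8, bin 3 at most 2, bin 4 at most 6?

46

By stars and bars, unrestricted non-negative solutions to x_1+…+x_4 = 19 number C(19+3,3) = 1540.
Subtract solutions that violate a single cap (substitute x_i' = x_i − (cap_i+1)): x_1 ≥ 9 gives C(13,3) = 286; x_2 ≥ 9 gives C(13,3) = 286; x_3 ≥ 3 gives C(19,3) = 969; x_4 ≥ 7 gives C(15,3) = 455. Together 1996.
Add back pairs where two caps are both exceeded: 4 + 120 + 20 + 120 + 20 + 220 = 504.
Subtract triples: 0 + 0 + 1 + 1 = 2.
By inclusion–exclusion the count is 1540 − 1996 + 504 − 2 = 46.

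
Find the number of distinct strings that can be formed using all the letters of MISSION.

Letter multiplicities in MISSION: I×2, M×1, N×1, O×1, S×2.
The number of distinct arrangements is 7!/(2!·2!) = 5040/4 = 1260.

1260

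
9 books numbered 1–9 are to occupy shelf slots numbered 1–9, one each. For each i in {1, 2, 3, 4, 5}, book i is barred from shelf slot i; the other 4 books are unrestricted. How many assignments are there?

205056

Let Aᵢ (for 1 ≤ i ≤ 5) be the placements that put book i in its forbidden shelf slot. Any j of these fix j positions, leaving (9−j)! ways to fill the rest, and there are C(5,j) ways to pick which j.
By inclusion–exclusion, the number of valid placements is Σ_{j=0}^{5} (−1)^j C(5,j)·(9−j)!.
Computing: 362880 − 201600 + 50400 − 7200 + 600 − 24 = 205056.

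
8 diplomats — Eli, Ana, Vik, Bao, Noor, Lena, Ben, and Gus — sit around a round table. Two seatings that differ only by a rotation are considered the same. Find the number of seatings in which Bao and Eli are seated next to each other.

Treat {Bao, Eli} as one unit (2 internal orders) and seat the resulting 7 units around the table: (6)! circular arrangements.
So 2 × (6)! = 2 × 720 = 1440.

1440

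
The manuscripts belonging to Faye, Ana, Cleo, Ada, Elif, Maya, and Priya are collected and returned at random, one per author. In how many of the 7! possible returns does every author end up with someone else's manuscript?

Count assignments avoiding every fixed point. For any j of the 7 authors fixed to their own manuscript, the other 7−j can be arranged in (7−j)! ways.
By inclusion–exclusion this is Σ_{j=0}^{7} (−1)^j C(7,j)·(7−j)!.
Computing: 5040 − 5040 + 2520 − 840 + 210 − 42 + 7 − 1 = 1854.

1854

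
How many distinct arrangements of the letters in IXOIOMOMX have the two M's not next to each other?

5880

Total arrangements of IXOIOMOMX: 9!/(3!·2!·2!·2!) = 7560.
Arrangements with the M's together: treat MM as one letter, giving (8)!/(3!·2!·2!) = 1680.
Subtracting, 7560 − 1680 = 5880 arrangements keep the M's apart.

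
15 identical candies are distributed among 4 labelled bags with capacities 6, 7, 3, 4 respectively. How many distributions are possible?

Ignoring the caps, the number of non-negative solutions to x_1+…+x_4 = 15 is C(18,3) = 816.
Subtract solutions that violate a single cap (substitute x_i' = x_i − (cap_i+1)): x_1 ≥ 7 gives C(11,3) = 165; x_2 ≥ 8 gives C(10,3) = 120; x_3 ≥ 4 gives C(14,3) = 364; x_4 ≥ 5 gives C(13,3) = 286. Together 935.
Add back pairs where two caps are both exceeded: 1 + 35 + 20 + 20 + 10 + 84 = 170.
By inclusion–exclusion the count is 816 − 935 + 170 = 51.

51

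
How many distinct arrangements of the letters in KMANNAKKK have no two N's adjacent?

Total arrangements of KMANNAKKK: 9!/(4!·2!·2!) = 3780.
If the two N's are adjacent, glue them into one block, leaving 8 items to arrange: (8)!/(4!·2!) = 840 ways.
Hence 3780 − 840 = 2940.

2940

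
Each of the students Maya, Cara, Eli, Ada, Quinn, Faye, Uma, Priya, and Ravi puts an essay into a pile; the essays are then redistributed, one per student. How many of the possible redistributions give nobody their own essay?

133496

Count assignments avoiding every fixed point. For any j of the 9 students fixed to their own essay, the other 9−j can be arranged in (9−j)! ways.
By inclusion–exclusion this is Σ_{j=0}^{9} (−1)^j C(9,j)·(9−j)!.
Computing: 362880 − 362880 + 181440 − 60480 + 15120 − 3024 + 504 − 72 + 9 − 1 = 133496.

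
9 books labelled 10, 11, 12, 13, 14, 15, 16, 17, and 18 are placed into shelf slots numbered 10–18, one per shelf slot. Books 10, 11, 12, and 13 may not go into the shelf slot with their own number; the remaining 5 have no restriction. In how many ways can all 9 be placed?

Let Aᵢ (for 10 ≤ i ≤ 13) be the placements that put book i in its forbidden shelf slot. Any j of these fix j positions, leaving (9−j)! ways to fill the rest, and there are C(4,j) ways to pick which j.
By inclusion–exclusion, the number of valid placements is Σ_{j=0}^{4} (−1)^j C(4,j)·(9−j)!.
Computing: 362880 − 161280 + 30240 − 2880 + 120 = 229080.

229080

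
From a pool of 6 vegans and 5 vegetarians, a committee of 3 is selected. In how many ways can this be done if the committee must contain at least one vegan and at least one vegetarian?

135

Unrestricted: C(11,3) = 165 ways to pick any 3 of the 11.
Selections missing a whole group: no vegans → C(5,3) = 10; no vegetarians → C(6,3) = 20.
Both groups omitted at once is impossible, so 165 − 30 = 135.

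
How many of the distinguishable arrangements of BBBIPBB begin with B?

With the first slot taken by B, it remains to arrange the other 6 letters (BBIPBB).
Those 6 letters have B appearing 4 times, giving (6)!/(4!) = 30.

30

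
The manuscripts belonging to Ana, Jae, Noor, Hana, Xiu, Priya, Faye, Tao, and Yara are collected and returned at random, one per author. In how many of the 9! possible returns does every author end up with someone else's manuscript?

133496

Let Aᵢ be the assignments in which author i gets their own manuscript. We want the size of the complement of A₁∪…∪A_9.
By inclusion–exclusion this is Σ_{j=0}^{9} (−1)^j C(9,j)·(9−j)!.
Computing: 362880 − 362880 + 181440 − 60480 + 15120 − 3024 + 504 − 72 + 9 − 1 = 133496.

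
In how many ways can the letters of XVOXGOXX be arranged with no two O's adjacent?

Total arrangements of XVOXGOXX: 8!/(4!·2!) = 840.
If the two O's are adjacent, glue them into one block, leaving 7 items to arrange: (7)!/(4!) = 210 ways.
Hence 840 − 210 = 630.

630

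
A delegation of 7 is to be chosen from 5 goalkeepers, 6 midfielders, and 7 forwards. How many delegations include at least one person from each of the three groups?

28987

Unrestricted: C(18,7) = 31824 ways to pick any 7 of the 18.
Selections missing a whole group: no goalkeepers → C(13,7) = 1716; no midfielders → C(12,7) = 792; no forwards → C(11,7) = 330.
Add back selections omitting two groups (i.e. drawn from a single group): C(5,7) + C(6,7) + C(7,7) = 1.
By inclusion–exclusion: 31824 − 2838 + 1 = 28987.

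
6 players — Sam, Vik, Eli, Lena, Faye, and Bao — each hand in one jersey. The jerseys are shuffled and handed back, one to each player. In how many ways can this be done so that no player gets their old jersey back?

265

This is the derangement count D_6: permutations of 6 items with no fixed point.
By inclusion–exclusion this is Σ_{j=0}^{6} (−1)^j C(6,j)·(6−j)!.
Computing: 720 − 720 + 360 − 120 + 30 − 6 + 1 = 265.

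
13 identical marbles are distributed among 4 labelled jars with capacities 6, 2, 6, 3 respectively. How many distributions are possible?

30

Ignoring the caps, the number of non-negative solutions to x_1+…+x_4 = 13 is C(16,3) = 560.
Subtract solutions that violate a single cap (substitute x_i' = x_i − (cap_i+1)): x_1 ≥ 7 gives C(9,3) = 84; x_2 ≥ 3 gives C(13,3) = 286; x_3 ≥ 7 gives C(9,3) = 84; x_4 ≥ 4 gives C(12,3) = 220. Together 674.
Add back pairs where two caps are both exceeded: 20 + 0 + 10 + 20 + 84 + 10 = 144.
By inclusion–exclusion the count is 560 − 674 + 144 = 30.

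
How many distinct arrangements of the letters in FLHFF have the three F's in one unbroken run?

6

Treat the 3 copies of F as a single block. The multiset to arrange is then {FFF, H, L}, 3 items in all.
All 3 items are distinct, so there are (3)! = 6 arrangements.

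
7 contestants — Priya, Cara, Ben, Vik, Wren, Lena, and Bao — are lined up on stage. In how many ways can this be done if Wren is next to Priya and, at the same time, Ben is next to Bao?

480

Treat {Wren,Priya} as one block (2 orders) and {Ben,Bao} as another (2 orders).
That leaves 5 units to arrange: 2 × 2 × 5! = 4 × 120 = 480.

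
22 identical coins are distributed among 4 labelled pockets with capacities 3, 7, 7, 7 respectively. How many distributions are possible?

Without the upper bounds there are C(25,3) = 2300 ways to split 22 among 4 pockets.
Subtract solutions that violate a single cap (substitute x_i' = x_i − (cap_i+1)): x_1 ≥ 4 gives C(21,3) = 1330; x_2 ≥ 8 gives C(17,3) = 680; x_3 ≥ 8 gives C(17,3) = 680; x_4 ≥ 8 gives C(17,3) = 680. Together 3370.
Add back pairs where two caps are both exceeded: 286 + 286 + 286 + 84 + 84 + 84 = 1110.
Subtract triples: 10 + 10 + 10 + 0 = 30.
By inclusion–exclusion the count is 2300 − 3370 + 1110 − 30 = 10.

10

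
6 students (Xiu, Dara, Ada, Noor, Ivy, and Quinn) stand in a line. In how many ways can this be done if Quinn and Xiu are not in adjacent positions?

Of the 6! = 720 arrangements, those with Quinn and Xiu adjacent number 2 × 5! = 240 (treat the pair as a block with 2 internal orders).
Complementary counting: 720 − 240 = 480.

480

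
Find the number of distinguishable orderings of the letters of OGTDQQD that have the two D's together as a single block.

Treat the 2 copies of D as a single block. The multiset to arrange is then {DD, G, O, Q, Q, T}, 6 items in all.
That gives (6)!/(2!) = 360 arrangements.

360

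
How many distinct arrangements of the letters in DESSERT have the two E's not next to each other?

900

There are 7!/(2!·2!) = 1260 arrangements of DESSERT in total.
Arrangements with the E's together: treat EE as one letter, giving (6)!/(2!) = 360.
Hence 1260 − 360 = 900.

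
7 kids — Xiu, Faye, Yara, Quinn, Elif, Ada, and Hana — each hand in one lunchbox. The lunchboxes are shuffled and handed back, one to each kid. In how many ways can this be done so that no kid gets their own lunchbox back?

1854

Let Aᵢ be the assignments in which kid i gets their own lunchbox. We want the size of the complement of A₁∪…∪A_7.
By inclusion–exclusion this is Σ_{j=0}^{7} (−1)^j C(7,j)·(7−j)!.
Computing: 5040 − 5040 + 2520 − 840 + 210 − 42 + 7 − 1 = 1854.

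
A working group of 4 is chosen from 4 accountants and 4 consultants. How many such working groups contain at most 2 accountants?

53

Split by how many accountants are chosen (0 through 2).
Sum: C(4,0)·C(4,4) + C(4,1)·C(4,3) + C(4,2)·C(4,2) = 1 + 16 + 36 = 53.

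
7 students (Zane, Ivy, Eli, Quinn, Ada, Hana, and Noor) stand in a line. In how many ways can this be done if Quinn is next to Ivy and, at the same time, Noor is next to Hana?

480

Treat {Quinn,Ivy} as one block (2 orders) and {Noor,Hana} as another (2 orders).
That leaves 5 units to arrange: 2 × 2 × 5! = 4 × 120 = 480.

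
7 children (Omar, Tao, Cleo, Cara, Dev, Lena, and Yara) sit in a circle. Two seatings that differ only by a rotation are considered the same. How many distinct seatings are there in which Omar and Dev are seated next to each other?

Treat {Omar, Dev} as one unit (2 internal orders) and seat the resulting 6 units around the table: (5)! circular arrangements.
So 2 × (5)! = 2 × 120 = 240.

240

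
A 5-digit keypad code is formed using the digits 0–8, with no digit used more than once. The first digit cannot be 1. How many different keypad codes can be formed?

13440

The first digit has 9−1 = 8 choices (anything except 1).
The remaining 4 digits are filled from the other 8 symbols without repetition: 8 × 7 × 6 × 5 = 1680.
Total: 8 × 1680 = 13440.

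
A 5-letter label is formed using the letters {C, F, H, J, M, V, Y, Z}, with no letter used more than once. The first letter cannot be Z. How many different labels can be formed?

5880

The first letter has 8−1 = 7 choices (anything except Z).
The remaining 4 letters are filled from the other 7 symbols without repetition: 7 × 6 × 5 × 4 = 840.
Total: 7 × 840 = 5880.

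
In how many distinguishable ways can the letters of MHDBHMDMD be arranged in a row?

Letter multiplicities in MHDBHMDMD: B×1, D×3, H×2, M×3.
The number of distinct arrangements is 9!/(3!·3!·2!) = 362880/72 = 5040.

5040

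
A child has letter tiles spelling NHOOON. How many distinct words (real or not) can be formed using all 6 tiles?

The 6 letters of NHOOON have repeats: N appearing twice and O appearing 3 times.
So there are 6! / (3!·2!) = 60 distinguishable arrangements.

60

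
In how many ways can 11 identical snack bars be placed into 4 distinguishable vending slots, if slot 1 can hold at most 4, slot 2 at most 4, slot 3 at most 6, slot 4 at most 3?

Without the upper bounds there are C(14,3) = 364 ways to split 11 among 4 vending slots.
Subtract solutions that violate a single cap (substitute x_i' = x_i − (cap_i+1)): x_1 ≥ 5 gives C(9,3) = 84; x_2 ≥ 5 gives C(9,3) = 84; x_3 ≥ 7 gives C(7,3) = 35; x_4 ≥ 4 gives C(10,3) = 120. Together 323.
Add back pairs where two caps are both exceeded: 4 + 0 + 10 + 0 + 10 + 1 = 25.
By inclusion–exclusion the count is 364 − 323 + 25 = 66.

66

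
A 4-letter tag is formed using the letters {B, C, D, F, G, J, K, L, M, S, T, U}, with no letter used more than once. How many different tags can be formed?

This is a permutation of 4 out of 12: P(12,4) = 12!/8!.
12 × 11 × 10 × 9 = 11880.

11880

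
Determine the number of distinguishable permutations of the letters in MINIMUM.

MINIMUM has 7 letters with I appearing twice and M appearing 3 times.
The number of distinct arrangements is 7!/(3!·2!) = 5040/12 = 420.

420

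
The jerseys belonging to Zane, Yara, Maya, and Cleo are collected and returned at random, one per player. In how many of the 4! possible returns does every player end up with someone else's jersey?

Count assignments avoiding every fixed point. For any j of the 4 players fixed to their old jersey, the other 4−j can be arranged in (4−j)! ways.
By inclusion–exclusion this is Σ_{j=0}^{4} (−1)^j C(4,j)·(4−j)!.
Computing: 24 − 24 + 12 − 4 + 1 = 9.

9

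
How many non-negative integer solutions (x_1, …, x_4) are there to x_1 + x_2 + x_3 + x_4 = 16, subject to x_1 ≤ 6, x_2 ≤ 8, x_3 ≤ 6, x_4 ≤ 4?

By stars and bars, unrestricted non-negative solutions to x_1+…+x_4 = 16 number C(16+3,3) = 969.
Subtract solutions that violate a single cap (substitute x_i' = x_i − (cap_i+1)): x_1 ≥ 7 gives C(12,3) = 220; x_2 ≥ 9 gives C(10,3) = 120; x_3 ≥ 7 gives C(12,3) = 220; x_4 ≥ 5 gives C(14,3) = 364. Together 924.
Add back pairs where two caps are both exceeded: 1 + 10 + 35 + 1 + 10 + 35 = 92.
By inclusion–exclusion the count is 969 − 924 + 92 = 137.

137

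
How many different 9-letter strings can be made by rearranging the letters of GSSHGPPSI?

15120

The 9 letters of GSSHGPPSI have repeats: G appearing twice, P appearing twice, and S appearing 3 times.
So there are 9! / (3!·2!·2!) = 15120 distinguishable arrangements.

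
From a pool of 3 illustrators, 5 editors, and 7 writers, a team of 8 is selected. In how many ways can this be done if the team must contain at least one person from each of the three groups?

Unrestricted: C(15,8) = 6435 ways to pick any 8 of the 15.
Selections missing a whole group: no illustrators → C(12,8) = 495; no editors → C(10,8) = 45; no writers → C(8,8) = 1.
Add back selections omitting two groups (i.e. drawn from a single group): C(3,8) + C(5,8) + C(7,8) = 0.
By inclusion–exclusion: 6435 − 541 + 0 = 5894.

5894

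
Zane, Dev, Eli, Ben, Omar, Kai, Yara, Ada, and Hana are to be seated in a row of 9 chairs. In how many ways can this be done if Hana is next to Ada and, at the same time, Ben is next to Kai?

20160

Treat {Hana,Ada} as one block (2 orders) and {Ben,Kai} as another (2 orders).
That leaves 7 units to arrange: 2 × 2 × 7! = 4 × 5040 = 20160.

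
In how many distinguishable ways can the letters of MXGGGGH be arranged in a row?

MXGGGGH has 7 letters with G appearing 4 times.
Dividing 7! = 5040 by 4! = 24 for the repeated letters gives 210.

210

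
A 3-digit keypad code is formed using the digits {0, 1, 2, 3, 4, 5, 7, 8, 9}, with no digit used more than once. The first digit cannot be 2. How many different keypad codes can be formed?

The first digit has 9−1 = 8 choices (anything except 2).
The remaining 2 digits are filled from the other 8 symbols without repetition: 8 × 7 = 56.
Total: 8 × 56 = 448.

448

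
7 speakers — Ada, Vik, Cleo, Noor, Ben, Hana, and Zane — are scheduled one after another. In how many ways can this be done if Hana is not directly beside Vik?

Of the 7! = 5040 arrangements, those with Hana and Vik adjacent number 2 × 6! = 1440 (treat the pair as a block with 2 internal orders).
Complementary counting: 5040 − 1440 = 3600.

3600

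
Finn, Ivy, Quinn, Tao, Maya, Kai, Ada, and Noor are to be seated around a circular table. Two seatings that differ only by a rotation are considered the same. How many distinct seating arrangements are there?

Around a circle, 8 distinct people have 8!/8 = (7)! = 5040 rotationally distinct seatings.

5040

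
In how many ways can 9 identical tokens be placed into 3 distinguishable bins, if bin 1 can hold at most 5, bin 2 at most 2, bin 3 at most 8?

By stars and bars, unrestricted non-negative solutions to x_1+…+x_3 = 9 number C(9+2,2) = 55.
Subtract solutions that violate a single cap (substitute x_i' = x_i − (cap_i+1)): x_1 ≥ 6 gives C(5,2) = 10; x_2 ≥ 3 gives C(8,2) = 28; x_3 ≥ 9 gives C(2,2) = 1. Together 39.
Add back pairs where two caps are both exceeded: 1 + 0 + 0 = 1.
By inclusion–exclusion the count is 55 − 39 + 1 = 17.

17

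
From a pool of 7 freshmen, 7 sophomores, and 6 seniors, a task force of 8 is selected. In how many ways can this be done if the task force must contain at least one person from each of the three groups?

Total 8-person selections from all 20: C(20,8) = 125970.
Subtract selections that omit an entire group: no freshmen → C(13,8) = 1287; no sophomores → C(13,8) = 1287; no seniors → C(14,8) = 3003.
Add back selections omitting two groups (i.e. drawn from a single group): C(7,8) + C(7,8) + C(6,8) = 0.
By inclusion–exclusion: 125970 − 5577 + 0 = 120393.

120393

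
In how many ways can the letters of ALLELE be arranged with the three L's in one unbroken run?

Treat the 3 copies of L as a single block. The multiset to arrange is then {LLL, A, E, E}, 4 items in all.
That gives (4)!/(2!) = 12 arrangements.

12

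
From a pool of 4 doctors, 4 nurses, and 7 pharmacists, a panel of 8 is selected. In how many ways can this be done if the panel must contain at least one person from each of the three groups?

Total 8-person selections from all 15: C(15,8) = 6435.
Subtract selections that omit an entire group: no doctors → C(11,8) = 165; no nurses → C(11,8) = 165; no pharmacists → C(8,8) = 1.
Add back selections omitting two groups (i.e. drawn from a single group): C(4,8) + C(4,8) + C(7,8) = 0.
By inclusion–exclusion: 6435 − 331 + 0 = 6104.

6104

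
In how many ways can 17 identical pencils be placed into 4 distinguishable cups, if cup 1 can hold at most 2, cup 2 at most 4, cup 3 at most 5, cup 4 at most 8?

Without the upper bounds there are C(20,3) = 1140 ways to split 17 among 4 cups.
Subtract solutions that violate a single cap (substitute x_i' = x_i − (cap_i+1)): x_1 ≥ 3 gives C(17,3) = 680; x_2 ≥ 5 gives C(15,3) = 455; x_3 ≥ 6 gives C(14,3) = 364; x_4 ≥ 9 gives C(11,3) = 165. Together 1664.
Add back pairs where two caps are both exceeded: 220 + 165 + 56 + 84 + 20 + 10 = 555.
Subtract triples: 20 + 1 + 0 + 0 = 21.
By inclusion–exclusion the count is 1140 − 1664 + 555 − 21 = 10.

10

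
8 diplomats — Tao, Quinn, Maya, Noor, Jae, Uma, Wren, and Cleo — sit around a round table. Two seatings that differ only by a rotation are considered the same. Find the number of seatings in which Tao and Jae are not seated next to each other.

3600

Without the restriction there are (7)! = 5040 seatings.
Seatings with Tao beside Jae: treat them as a block with 2 internal orders, giving 2 × (6)! = 1440.
Subtracting, 5040 − 1440 = 3600.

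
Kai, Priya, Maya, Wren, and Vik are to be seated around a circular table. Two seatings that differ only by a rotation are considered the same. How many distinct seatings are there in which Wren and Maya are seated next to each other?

12

Glue Wren and Maya into a block (2 internal orders). Seating 4 units around a circle gives (3)! arrangements.
So 2 × (3)! = 2 × 6 = 12.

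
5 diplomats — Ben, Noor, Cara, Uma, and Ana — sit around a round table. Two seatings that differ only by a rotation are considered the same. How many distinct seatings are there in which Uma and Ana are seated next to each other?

Treat {Uma, Ana} as one unit (2 internal orders) and seat the resulting 4 units around the table: (3)! circular arrangements.
So 2 × (3)! = 2 × 6 = 12.

12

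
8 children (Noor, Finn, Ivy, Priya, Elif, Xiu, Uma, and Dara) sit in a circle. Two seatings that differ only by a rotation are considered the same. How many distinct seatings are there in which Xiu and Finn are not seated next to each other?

Without the restriction there are (7)! = 5040 seatings.
Seatings with Xiu beside Finn: treat them as a block with 2 internal orders, giving 2 × (6)! = 1440.
Subtracting, 5040 − 1440 = 3600.

3600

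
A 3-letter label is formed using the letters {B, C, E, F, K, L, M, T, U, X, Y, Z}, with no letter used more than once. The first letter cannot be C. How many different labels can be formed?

1210

The first letter has 12−1 = 11 choices (anything except C).
The remaining 2 letters are filled from the other 11 symbols without repetition: 11 × 10 = 110.
Total: 11 × 110 = 1210.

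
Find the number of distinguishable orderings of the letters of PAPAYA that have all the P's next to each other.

Treat the 2 copies of P as a single block. The multiset to arrange is then {PP, A, A, A, Y}, 5 items in all.
That gives (5)!/(3!) = 20 arrangements.

20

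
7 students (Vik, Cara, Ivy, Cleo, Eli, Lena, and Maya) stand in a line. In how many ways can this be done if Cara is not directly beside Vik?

3600

Of the 7! = 5040 arrangements, those with Cara and Vik adjacent number 2 × 6! = 1440 (treat the pair as a block with 2 internal orders).
Complementary counting: 5040 − 1440 = 3600.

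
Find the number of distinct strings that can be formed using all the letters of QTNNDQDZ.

5040

Letter multiplicities in QTNNDQDZ: D×2, N×2, Q×2, T×1, Z×1.
The number of distinct arrangements is 8!/(2!·2!·2!) = 40320/8 = 5040.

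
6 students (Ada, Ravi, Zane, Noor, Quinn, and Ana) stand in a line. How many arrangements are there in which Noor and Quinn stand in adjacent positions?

Place the 4 others and the Noor-Quinn pair as 5 objects in a line; the pair has 2 internal arrangements.
So the count is 2·(5)! = 240.

240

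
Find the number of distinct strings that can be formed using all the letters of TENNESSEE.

3780

TENNESSEE has 9 letters with E appearing 4 times, N appearing twice, and S appearing twice.
So there are 9! / (4!·2!·2!) = 3780 distinguishable arrangements.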